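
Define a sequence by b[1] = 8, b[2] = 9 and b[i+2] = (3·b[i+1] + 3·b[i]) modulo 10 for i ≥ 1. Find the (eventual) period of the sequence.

Listing terms: b[1] = 8; b[2] = 9; b[3] = 1; b[4] = 0; b[5] = 3; b[6] = 9; b[7] = 6; b[8] = 5; b[9] = 3; b[10] = 4; b[11] = 1; b[12] = 5; b[13] = 8; b[14] = 9.
Since (b[13], b[14]) = (b[1], b[2]) = (8, 9) (two consecutive terms determine the rest), the sequence is periodic with period 12.

12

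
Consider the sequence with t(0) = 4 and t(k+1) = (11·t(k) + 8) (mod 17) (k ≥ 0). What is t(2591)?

Computing terms: t(0) = 4; t(1) = 1; t(2) = 2; t(3) = 13; t(4) = 15; t(5) = 3; t(6) = 7; t(7) = 0; t(8) = 8; t(9) = 11; t(10) = 10; t(11) = 16; t(12) = 14; t(13) = 9; t(14) = 5; t(15) = 12; t(16) = 4.
The sequence repeats with period 16.
(2591 - 0) mod 16 = 15, so t(2591) = t(15) = 12.

12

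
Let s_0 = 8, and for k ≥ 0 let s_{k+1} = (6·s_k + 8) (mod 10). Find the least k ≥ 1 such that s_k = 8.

Listing terms: s_0 = 8; s_1 = 6; s_2 = 4; s_3 = 2; s_4 = 0; s_5 = 8.
Since s_5 = s_0 = 8, the sequence is periodic with period 5.
The value 8 next appears (with k ≥ 1) at s_5.

5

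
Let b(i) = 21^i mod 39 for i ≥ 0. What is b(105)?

21

b(0) = 1, b(1) = 21, b(2) = 12, b(3) = 18, b(4) = 27, b(5) = 21.
Since b(5) = b(1) = 21, the sequence is eventually periodic: after a pre-period of length 1 it cycles with period 4.
For i ≥ 1, b(i) depends only on (i - 1) mod 4. (105 - 1) mod 4 = 0, so b(105) = b(1) = 21.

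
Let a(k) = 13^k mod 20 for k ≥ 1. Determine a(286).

9

Listing terms: a(1) = 13; a(2) = 9; a(3) = 17; a(4) = 1; a(5) = 13.
The sequence repeats with period 4.
So a(286) = a(1 + ((286-1) mod 4)) = a(2) = 9.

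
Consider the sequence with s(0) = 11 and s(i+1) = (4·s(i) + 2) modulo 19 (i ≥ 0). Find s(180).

s(0) = 11,  s(1) = 8,  s(2) = 15,  s(3) = 5,  s(4) = 3,  s(5) = 14,  s(6) = 1,  s(7) = 6,  s(8) = 7,  s(9) = 11.
Since s(9) = s(0) = 11, the sequence is periodic with period 9.
(180 - 0) mod 9 = 0, so s(180) = s(0) = 11.

11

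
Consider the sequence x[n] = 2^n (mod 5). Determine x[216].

1

Computing terms: x[1] = 2; x[2] = 4; x[3] = 3; x[4] = 1; x[5] = 2.
Since x[5] = x[1] = 2, the sequence is periodic with period 4.
(216 - 1) mod 4 = 3, so x[216] = x[4] = 1.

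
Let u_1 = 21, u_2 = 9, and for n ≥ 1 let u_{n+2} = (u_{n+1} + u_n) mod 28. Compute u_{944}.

We have u_1 = 21, u_2 = 9, u_3 = 2, u_4 = 11, u_5 = 13, u_6 = 24, u_7 = 9, u_8 = 5, u_9 = 14, u_{10} = 19, u_{11} = 5, u_{12} = 24, u_{13} = 1, u_{14} = 25, u_{15} = 26, u_{16} = 23, u_{17} = 21, u_{18} = 16, u_{19} = 9, u_{20} = 25, u_{21} = 6, u_{22} = 3, u_{23} = 9, u_{24} = 12, u_{25} = 21, u_{26} = 5, u_{27} = 26, u_{28} = 3, u_{29} = 1, u_{30} = 4, u_{31} = 5, u_{32} = 9, u_{33} = 14, u_{34} = 23, u_{35} = 9, u_{36} = 4, u_{37} = 13, u_{38} = 17, u_{39} = 2, u_{40} = 19, u_{41} = 21, u_{42} = 12, u_{43} = 5, u_{44} = 17, u_{45} = 22, u_{46} = 11, u_{47} = 5, u_{48} = 16, u_{49} = 21, u_{50} = 9.
The sequence repeats with period 48.
So u_{944} = u_{1 + ((944-1) mod 48)} = u_{32} = 9.

9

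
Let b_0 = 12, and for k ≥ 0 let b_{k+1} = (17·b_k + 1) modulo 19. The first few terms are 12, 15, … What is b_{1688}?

7

We have b_0 = 12,  b_1 = 15,  b_2 = 9,  b_3 = 2,  b_4 = 16,  b_5 = 7,  b_6 = 6,  b_7 = 8,  b_8 = 4,  b_9 = 12.
The sequence repeats with period 9.
So b_{1688} = b_{0 + ((1688-0) mod 9)} = b_5 = 7.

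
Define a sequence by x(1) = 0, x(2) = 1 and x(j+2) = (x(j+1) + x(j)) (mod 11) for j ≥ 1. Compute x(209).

10

Computing terms: x(1) = 0; x(2) = 1; x(3) = 1; x(4) = 2; x(5) = 3; x(6) = 5; x(7) = 8; x(8) = 2; x(9) = 10; x(10) = 1; x(11) = 0; x(12) = 1.
Since (x(11), x(12)) = (x(1), x(2)) = (0, 1) (two consecutive terms determine the rest), the sequence is periodic with period 10.
So x(209) = x(1 + ((209-1) mod 10)) = x(9) = 10.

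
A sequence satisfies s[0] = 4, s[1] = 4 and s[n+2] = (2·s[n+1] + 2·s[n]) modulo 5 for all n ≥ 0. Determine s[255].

0

Listing terms: s[0] = 4, s[1] = 4, s[2] = 1, s[3] = 0, s[4] = 2, s[5] = 4, s[6] = 2, s[7] = 2, s[8] = 3, s[9] = 0, s[10] = 1, s[11] = 2, s[12] = 1, s[13] = 1, s[14] = 4, s[15] = 0, s[16] = 3, s[17] = 1, s[18] = 3, s[19] = 3, s[20] = 2, s[21] = 0, s[22] = 4, s[23] = 3, s[24] = 4, s[25] = 4.
The sequence repeats with period 24.
(255 - 0) mod 24 = 15, so s[255] = s[15] = 0.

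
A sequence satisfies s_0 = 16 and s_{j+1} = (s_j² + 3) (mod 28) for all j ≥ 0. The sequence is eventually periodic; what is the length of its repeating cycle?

6

We have s_0 = 16; s_1 = 7; s_2 = 24; s_3 = 19; s_4 = 0; s_5 = 3; s_6 = 12; s_7 = 7.
Since s_7 = s_1 = 7, the sequence is eventually periodic: after a pre-period of length 1 it cycles with period 6.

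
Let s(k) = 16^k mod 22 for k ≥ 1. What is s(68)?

4

Computing terms: s(1) = 16, s(2) = 14, s(3) = 4, s(4) = 20, s(5) = 12, s(6) = 16.
The sequence repeats with period 5.
(68 - 1) mod 5 = 2, so s(68) = s(3) = 4.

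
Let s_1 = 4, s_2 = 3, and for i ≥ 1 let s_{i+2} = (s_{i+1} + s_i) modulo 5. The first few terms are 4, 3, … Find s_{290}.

Computing terms: s_1 = 4,  s_2 = 3,  s_3 = 2,  s_4 = 0,  s_5 = 2,  s_6 = 2,  s_7 = 4,  s_8 = 1,  s_9 = 0,  s_{10} = 1,  s_{11} = 1,  s_{12} = 2,  s_{13} = 3,  s_{14} = 0,  s_{15} = 3,  s_{16} = 3,  s_{17} = 1,  s_{18} = 4,  s_{19} = 0,  s_{20} = 4,  s_{21} = 4,  s_{22} = 3.
Since (s_{21}, s_{22}) = (s_1, s_2) = (4, 3) (two consecutive terms determine the rest), the sequence is periodic with period 20.
So s_{290} = s_{1 + ((290-1) mod 20)} = s_{10} = 1.

1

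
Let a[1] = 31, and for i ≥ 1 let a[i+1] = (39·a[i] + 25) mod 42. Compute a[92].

We have a[1] = 31; a[2] = 16; a[3] = 19; a[4] = 10; a[5] = 37; a[6] = 40; a[7] = 31.
The sequence repeats with period 6.
So a[92] = a[1 + ((92-1) mod 6)] = a[2] = 16.

16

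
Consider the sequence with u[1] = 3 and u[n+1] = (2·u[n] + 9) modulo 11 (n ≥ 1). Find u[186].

Listing terms: u[1] = 3; u[2] = 4; u[3] = 6; u[4] = 10; u[5] = 7; u[6] = 1; u[7] = 0; u[8] = 9; u[9] = 5; u[10] = 8; u[11] = 3.
The sequence repeats with period 10.
So u[186] = u[1 + ((186-1) mod 10)] = u[6] = 1.

1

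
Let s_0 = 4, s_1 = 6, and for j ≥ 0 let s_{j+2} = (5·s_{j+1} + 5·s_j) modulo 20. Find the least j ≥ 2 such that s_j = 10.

2

Computing terms: s_0 = 4,  s_1 = 6,  s_2 = 10,  s_3 = 0,  s_4 = 10,  s_5 = 10,  s_6 = 0.
Since (s_5, s_6) = (s_2, s_3) = (10, 0) (two consecutive terms determine the rest), the sequence is eventually periodic: after a pre-period of length 2 it cycles with period 3.
The value 10 first appears (with j ≥ 2) at s_2.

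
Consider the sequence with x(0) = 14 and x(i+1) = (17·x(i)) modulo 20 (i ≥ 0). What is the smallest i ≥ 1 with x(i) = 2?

3

We have x(0) = 14,  x(1) = 18,  x(2) = 6,  x(3) = 2,  x(4) = 14.
The sequence repeats with period 4.
The value 2 first appears (with i ≥ 1) at x(3).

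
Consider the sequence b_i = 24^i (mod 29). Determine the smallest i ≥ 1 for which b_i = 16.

4

b_0 = 1,  b_1 = 24,  b_2 = 25,  b_3 = 20,  b_4 = 16,  b_5 = 7,  b_6 = 23,  b_7 = 1.
The sequence repeats with period 7.
The value 16 first appears (with i ≥ 1) at b_4.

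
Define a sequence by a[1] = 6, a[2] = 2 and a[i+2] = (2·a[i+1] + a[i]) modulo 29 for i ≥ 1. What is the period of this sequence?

Computing terms: a[1] = 6,  a[2] = 2,  a[3] = 10,  a[4] = 22,  a[5] = 25,  a[6] = 14,  a[7] = 24,  a[8] = 4,  a[9] = 3,  a[10] = 10,  a[11] = 23,  a[12] = 27,  a[13] = 19,  a[14] = 7,  a[15] = 4,  a[16] = 15,  a[17] = 5,  a[18] = 25,  a[19] = 26,  a[20] = 19,  a[21] = 6,  a[22] = 2.
Since (a[21], a[22]) = (a[1], a[2]) = (6, 2) (two consecutive terms determine the rest), the sequence is periodic with period 20.

20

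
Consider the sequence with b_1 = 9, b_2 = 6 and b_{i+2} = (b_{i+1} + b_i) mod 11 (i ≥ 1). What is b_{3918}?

Computing terms: b_1 = 9, b_2 = 6, b_3 = 4, b_4 = 10, b_5 = 3, b_6 = 2, b_7 = 5, b_8 = 7, b_9 = 1, b_{10} = 8, b_{11} = 9, b_{12} = 6.
Since (b_{11}, b_{12}) = (b_1, b_2) = (9, 6) (two consecutive terms determine the rest), the sequence is periodic with period 10.
(3918 - 1) mod 10 = 7, so b_{3918} = b_8 = 7.

7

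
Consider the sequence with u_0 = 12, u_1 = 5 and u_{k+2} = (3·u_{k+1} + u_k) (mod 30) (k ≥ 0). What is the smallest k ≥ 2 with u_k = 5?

Listing terms: u_0 = 12; u_1 = 5; u_2 = 27; u_3 = 26; u_4 = 15; u_5 = 11; u_6 = 18; u_7 = 5; u_8 = 3; u_9 = 14; u_{10} = 15; u_{11} = 29; u_{12} = 12; u_{13} = 5.
Since (u_{12}, u_{13}) = (u_0, u_1) = (12, 5) (two consecutive terms determine the rest), the sequence is periodic with period 12.
The value 5 first appears (with k ≥ 2) at u_7.

7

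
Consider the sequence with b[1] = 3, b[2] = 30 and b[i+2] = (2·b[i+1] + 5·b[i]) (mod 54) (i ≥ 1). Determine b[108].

b[1] = 3, b[2] = 30, b[3] = 21, b[4] = 30, b[5] = 3, b[6] = 48, b[7] = 3, b[8] = 30.
The sequence repeats with period 6.
(108 - 1) mod 6 = 5, so b[108] = b[6] = 48.

48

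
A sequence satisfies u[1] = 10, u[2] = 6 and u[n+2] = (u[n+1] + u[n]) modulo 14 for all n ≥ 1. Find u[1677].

4

We have u[1] = 10, u[2] = 6, u[3] = 2, u[4] = 8, u[5] = 10, u[6] = 4, u[7] = 0, u[8] = 4, u[9] = 4, u[10] = 8, u[11] = 12, u[12] = 6, u[13] = 4, u[14] = 10, u[15] = 0, u[16] = 10, u[17] = 10, u[18] = 6.
The sequence repeats with period 16.
(1677 - 1) mod 16 = 12, so u[1677] = u[13] = 4.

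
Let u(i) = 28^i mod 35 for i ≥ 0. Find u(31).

7

Listing terms: u(0) = 1, u(1) = 28, u(2) = 14, u(3) = 7, u(4) = 21, u(5) = 28.
Since u(5) = u(1) = 28, the sequence is eventually periodic: after a pre-period of length 1 it cycles with period 4.
For i ≥ 1, u(i) depends only on (i - 1) mod 4. (31 - 1) mod 4 = 2, so u(31) = u(3) = 7.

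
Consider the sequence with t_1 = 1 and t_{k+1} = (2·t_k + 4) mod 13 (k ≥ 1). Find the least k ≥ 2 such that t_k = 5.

12

t_1 = 1,  t_2 = 6,  t_3 = 3,  t_4 = 10,  t_5 = 11,  t_6 = 0,  t_7 = 4,  t_8 = 12,  t_9 = 2,  t_{10} = 8,  t_{11} = 7,  t_{12} = 5,  t_{13} = 1.
Since t_{13} = t_1 = 1, the sequence is periodic with period 12.
The value 5 first appears (with k ≥ 2) at t_{12}.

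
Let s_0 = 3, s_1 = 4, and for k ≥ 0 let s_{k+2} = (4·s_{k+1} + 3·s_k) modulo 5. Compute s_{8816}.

Computing terms: s_0 = 3, s_1 = 4, s_2 = 0, s_3 = 2, s_4 = 3, s_5 = 3, s_6 = 1, s_7 = 3, s_8 = 0, s_9 = 4, s_{10} = 1, s_{11} = 1, s_{12} = 2, s_{13} = 1, s_{14} = 0, s_{15} = 3, s_{16} = 2, s_{17} = 2, s_{18} = 4, s_{19} = 2, s_{20} = 0, s_{21} = 1, s_{22} = 4, s_{23} = 4, s_{24} = 3, s_{25} = 4.
The sequence repeats with period 24.
So s_{8816} = s_{0 + ((8816-0) mod 24)} = s_8 = 0.

0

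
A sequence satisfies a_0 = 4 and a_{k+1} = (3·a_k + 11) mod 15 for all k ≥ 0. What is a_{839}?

11

a_0 = 4; a_1 = 8; a_2 = 5; a_3 = 11; a_4 = 14; a_5 = 8.
Since a_5 = a_1 = 8, the sequence is eventually periodic: after a pre-period of length 1 it cycles with period 4.
For k ≥ 1, a_k depends only on (k - 1) mod 4. (839 - 1) mod 4 = 2, so a_{839} = a_3 = 11.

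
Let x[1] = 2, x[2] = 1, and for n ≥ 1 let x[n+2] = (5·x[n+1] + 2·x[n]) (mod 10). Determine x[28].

x[1] = 2; x[2] = 1; x[3] = 9; x[4] = 7; x[5] = 3; x[6] = 9; x[7] = 1; x[8] = 3; x[9] = 7; x[10] = 1; x[11] = 9.
Since (x[10], x[11]) = (x[2], x[3]) = (1, 9) (two consecutive terms determine the rest), the sequence is eventually periodic: after a pre-period of length 1 it cycles with period 8.
For n ≥ 2, x[n] depends only on (n - 2) mod 8. (28 - 2) mod 8 = 2, so x[28] = x[4] = 7.

7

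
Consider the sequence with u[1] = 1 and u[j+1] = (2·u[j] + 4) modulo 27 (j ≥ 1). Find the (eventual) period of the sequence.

18

u[1] = 1, u[2] = 6, u[3] = 16, u[4] = 9, u[5] = 22, u[6] = 21, u[7] = 19, u[8] = 15, u[9] = 7, u[10] = 18, u[11] = 13, u[12] = 3, u[13] = 10, u[14] = 24, u[15] = 25, u[16] = 0, u[17] = 4, u[18] = 12, u[19] = 1.
Since u[19] = u[1] = 1, the sequence is periodic with period 18.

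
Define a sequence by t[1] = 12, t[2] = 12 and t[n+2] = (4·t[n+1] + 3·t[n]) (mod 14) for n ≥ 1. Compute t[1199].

12

We have t[1] = 12, t[2] = 12, t[3] = 0, t[4] = 8, t[5] = 4, t[6] = 12, t[7] = 4, t[8] = 10, t[9] = 10, t[10] = 0, t[11] = 2, t[12] = 8, t[13] = 10, t[14] = 8, t[15] = 6, t[16] = 6, t[17] = 0, t[18] = 4, t[19] = 2, t[20] = 6, t[21] = 2, t[22] = 12, t[23] = 12.
Since (t[22], t[23]) = (t[1], t[2]) = (12, 12) (two consecutive terms determine the rest), the sequence is periodic with period 21.
So t[1199] = t[1 + ((1199-1) mod 21)] = t[2] = 12.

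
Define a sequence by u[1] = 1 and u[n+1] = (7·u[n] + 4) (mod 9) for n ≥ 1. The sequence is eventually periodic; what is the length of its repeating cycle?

We have u[1] = 1,  u[2] = 2,  u[3] = 0,  u[4] = 4,  u[5] = 5,  u[6] = 3,  u[7] = 7,  u[8] = 8,  u[9] = 6,  u[10] = 1.
The sequence repeats with period 9.

9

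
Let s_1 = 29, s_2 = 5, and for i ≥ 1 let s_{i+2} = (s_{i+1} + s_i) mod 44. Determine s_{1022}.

s_1 = 29, s_2 = 5, s_3 = 34, s_4 = 39, s_5 = 29, s_6 = 24, s_7 = 9, s_8 = 33, s_9 = 42, s_{10} = 31, s_{11} = 29, s_{12} = 16, s_{13} = 1, s_{14} = 17, s_{15} = 18, s_{16} = 35, s_{17} = 9, s_{18} = 0, s_{19} = 9, s_{20} = 9, s_{21} = 18, s_{22} = 27, s_{23} = 1, s_{24} = 28, s_{25} = 29, s_{26} = 13, s_{27} = 42, s_{28} = 11, s_{29} = 9, s_{30} = 20, s_{31} = 29, s_{32} = 5.
Since (s_{31}, s_{32}) = (s_1, s_2) = (29, 5) (two consecutive terms determine the rest), the sequence is periodic with period 30.
So s_{1022} = s_{1 + ((1022-1) mod 30)} = s_2 = 5.

5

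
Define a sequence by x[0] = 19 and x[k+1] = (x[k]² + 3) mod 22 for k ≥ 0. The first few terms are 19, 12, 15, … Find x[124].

x[0] = 19, x[1] = 12, x[2] = 15, x[3] = 8, x[4] = 1, x[5] = 4, x[6] = 19.
The sequence repeats with period 6.
(124 - 0) mod 6 = 4, so x[124] = x[4] = 1.

1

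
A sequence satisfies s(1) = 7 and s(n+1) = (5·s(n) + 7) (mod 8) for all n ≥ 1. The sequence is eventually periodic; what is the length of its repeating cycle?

Computing terms: s(1) = 7; s(2) = 2; s(3) = 1; s(4) = 4; s(5) = 3; s(6) = 6; s(7) = 5; s(8) = 0; s(9) = 7.
The sequence repeats with period 8.

8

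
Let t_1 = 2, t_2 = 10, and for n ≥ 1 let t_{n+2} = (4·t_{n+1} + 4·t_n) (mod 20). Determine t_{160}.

t_1 = 2; t_2 = 10; t_3 = 8; t_4 = 12; t_5 = 0; t_6 = 8; t_7 = 12.
Since (t_6, t_7) = (t_3, t_4) = (8, 12) (two consecutive terms determine the rest), the sequence is eventually periodic: after a pre-period of length 2 it cycles with period 3.
For n ≥ 3, t_n depends only on (n - 3) mod 3. (160 - 3) mod 3 = 1, so t_{160} = t_4 = 12.

12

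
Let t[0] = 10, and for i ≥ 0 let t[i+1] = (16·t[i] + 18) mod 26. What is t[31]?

22

Computing terms: t[0] = 10, t[1] = 22, t[2] = 6, t[3] = 10.
The sequence repeats with period 3.
So t[31] = t[0 + ((31-0) mod 3)] = t[1] = 22.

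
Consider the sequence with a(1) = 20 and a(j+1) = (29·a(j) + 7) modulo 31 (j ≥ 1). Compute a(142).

Computing terms: a(1) = 20; a(2) = 29; a(3) = 11; a(4) = 16; a(5) = 6; a(6) = 26; a(7) = 17; a(8) = 4; a(9) = 30; a(10) = 9; a(11) = 20.
Since a(11) = a(1) = 20, the sequence is periodic with period 10.
So a(142) = a(1 + ((142-1) mod 10)) = a(2) = 29.

29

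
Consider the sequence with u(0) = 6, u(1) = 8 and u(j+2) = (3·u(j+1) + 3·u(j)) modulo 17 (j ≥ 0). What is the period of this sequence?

u(0) = 6; u(1) = 8; u(2) = 8; u(3) = 14; u(4) = 15; u(5) = 2; u(6) = 0; u(7) = 6; u(8) = 1; u(9) = 4; u(10) = 15; u(11) = 6; u(12) = 12; u(13) = 3; u(14) = 11; u(15) = 8; u(16) = 6; u(17) = 8.
Since (u(16), u(17)) = (u(0), u(1)) = (6, 8) (two consecutive terms determine the rest), the sequence is periodic with period 16.

16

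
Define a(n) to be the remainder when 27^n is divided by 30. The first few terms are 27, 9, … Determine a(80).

We have a(1) = 27; a(2) = 9; a(3) = 3; a(4) = 21; a(5) = 27.
The sequence repeats with period 4.
So a(80) = a(1 + ((80-1) mod 4)) = a(4) = 21.

21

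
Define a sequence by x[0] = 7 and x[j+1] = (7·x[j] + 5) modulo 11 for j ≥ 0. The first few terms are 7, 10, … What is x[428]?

0

x[0] = 7, x[1] = 10, x[2] = 9, x[3] = 2, x[4] = 8, x[5] = 6, x[6] = 3, x[7] = 4, x[8] = 0, x[9] = 5, x[10] = 7.
Since x[10] = x[0] = 7, the sequence is periodic with period 10.
So x[428] = x[0 + ((428-0) mod 10)] = x[8] = 0.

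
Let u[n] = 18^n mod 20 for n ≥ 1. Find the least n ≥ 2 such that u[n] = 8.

We have u[1] = 18, u[2] = 4, u[3] = 12, u[4] = 16, u[5] = 8, u[6] = 4.
Since u[6] = u[2] = 4, the sequence is eventually periodic: after a pre-period of length 1 it cycles with period 4.
The value 8 first appears (with n ≥ 2) at u[5].

5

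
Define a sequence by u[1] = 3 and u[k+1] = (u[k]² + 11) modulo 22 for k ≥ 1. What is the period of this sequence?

Listing terms: u[1] = 3, u[2] = 20, u[3] = 15, u[4] = 16, u[5] = 3.
Since u[5] = u[1] = 3, the sequence is periodic with period 4.

4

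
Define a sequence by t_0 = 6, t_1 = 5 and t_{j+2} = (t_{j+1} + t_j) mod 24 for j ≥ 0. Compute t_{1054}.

Listing terms: t_0 = 6; t_1 = 5; t_2 = 11; t_3 = 16; t_4 = 3; t_5 = 19; t_6 = 22; t_7 = 17; t_8 = 15; t_9 = 8; t_{10} = 23; t_{11} = 7; t_{12} = 6; t_{13} = 13; t_{14} = 19; t_{15} = 8; t_{16} = 3; t_{17} = 11; t_{18} = 14; t_{19} = 1; t_{20} = 15; t_{21} = 16; t_{22} = 7; t_{23} = 23; t_{24} = 6; t_{25} = 5.
Since (t_{24}, t_{25}) = (t_0, t_1) = (6, 5) (two consecutive terms determine the rest), the sequence is periodic with period 24.
So t_{1054} = t_{0 + ((1054-0) mod 24)} = t_{22} = 7.

7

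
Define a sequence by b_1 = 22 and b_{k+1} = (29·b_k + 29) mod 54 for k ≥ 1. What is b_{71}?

4

Listing terms: b_1 = 22,  b_2 = 19,  b_3 = 40,  b_4 = 1,  b_5 = 4,  b_6 = 37,  b_7 = 22.
Since b_7 = b_1 = 22, the sequence is periodic with period 6.
So b_{71} = b_{1 + ((71-1) mod 6)} = b_5 = 4.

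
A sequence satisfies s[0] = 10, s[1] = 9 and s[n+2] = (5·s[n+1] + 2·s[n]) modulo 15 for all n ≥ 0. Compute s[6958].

0

Computing terms: s[0] = 10; s[1] = 9; s[2] = 5; s[3] = 13; s[4] = 0; s[5] = 11; s[6] = 10; s[7] = 12; s[8] = 5; s[9] = 4; s[10] = 0; s[11] = 8; s[12] = 10; s[13] = 6; s[14] = 5; s[15] = 7; s[16] = 0; s[17] = 14; s[18] = 10; s[19] = 3; s[20] = 5; s[21] = 1; s[22] = 0; s[23] = 2; s[24] = 10; s[25] = 9.
Since (s[24], s[25]) = (s[0], s[1]) = (10, 9) (two consecutive terms determine the rest), the sequence is periodic with period 24.
(6958 - 0) mod 24 = 22, so s[6958] = s[22] = 0.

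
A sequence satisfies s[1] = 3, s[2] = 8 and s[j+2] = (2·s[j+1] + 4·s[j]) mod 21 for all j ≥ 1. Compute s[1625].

We have s[1] = 3,  s[2] = 8,  s[3] = 7,  s[4] = 4,  s[5] = 15,  s[6] = 4,  s[7] = 5,  s[8] = 5,  s[9] = 9,  s[10] = 17,  s[11] = 7,  s[12] = 19,  s[13] = 3,  s[14] = 19,  s[15] = 8,  s[16] = 8,  s[17] = 6,  s[18] = 2,  s[19] = 7,  s[20] = 1,  s[21] = 9,  s[22] = 1,  s[23] = 17,  s[24] = 17,  s[25] = 18,  s[26] = 20,  s[27] = 7,  s[28] = 10,  s[29] = 6,  s[30] = 10,  s[31] = 2,  s[32] = 2,  s[33] = 12,  s[34] = 11,  s[35] = 7,  s[36] = 16,  s[37] = 18,  s[38] = 16,  s[39] = 20,  s[40] = 20,  s[41] = 15,  s[42] = 5,  s[43] = 7,  s[44] = 13,  s[45] = 12,  s[46] = 13,  s[47] = 11,  s[48] = 11,  s[49] = 3,  s[50] = 8.
The sequence repeats with period 48.
So s[1625] = s[1 + ((1625-1) mod 48)] = s[41] = 15.

15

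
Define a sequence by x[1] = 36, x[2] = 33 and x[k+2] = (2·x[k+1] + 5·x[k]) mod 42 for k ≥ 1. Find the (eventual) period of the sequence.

24

We have x[1] = 36, x[2] = 33, x[3] = 36, x[4] = 27, x[5] = 24, x[6] = 15, x[7] = 24, x[8] = 39, x[9] = 30, x[10] = 3, x[11] = 30, x[12] = 33, x[13] = 6, x[14] = 9, x[15] = 6, x[16] = 15, x[17] = 18, x[18] = 27, x[19] = 18, x[20] = 3, x[21] = 12, x[22] = 39, x[23] = 12, x[24] = 9, x[25] = 36, x[26] = 33.
The sequence repeats with period 24.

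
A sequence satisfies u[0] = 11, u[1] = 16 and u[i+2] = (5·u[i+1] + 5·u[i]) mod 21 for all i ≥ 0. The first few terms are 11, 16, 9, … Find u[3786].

u[0] = 11; u[1] = 16; u[2] = 9; u[3] = 20; u[4] = 19; u[5] = 6; u[6] = 20; u[7] = 4; u[8] = 15; u[9] = 11; u[10] = 4; u[11] = 12; u[12] = 17; u[13] = 19; u[14] = 12; u[15] = 8; u[16] = 16; u[17] = 15; u[18] = 8; u[19] = 10; u[20] = 6; u[21] = 17; u[22] = 10; u[23] = 9; u[24] = 11; u[25] = 16.
Since (u[24], u[25]) = (u[0], u[1]) = (11, 16) (two consecutive terms determine the rest), the sequence is periodic with period 24.
So u[3786] = u[0 + ((3786-0) mod 24)] = u[18] = 8.

8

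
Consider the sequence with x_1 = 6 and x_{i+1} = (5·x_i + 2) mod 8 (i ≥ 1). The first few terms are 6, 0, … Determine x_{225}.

6

Computing terms: x_1 = 6; x_2 = 0; x_3 = 2; x_4 = 4; x_5 = 6.
The sequence repeats with period 4.
So x_{225} = x_{1 + ((225-1) mod 4)} = x_1 = 6.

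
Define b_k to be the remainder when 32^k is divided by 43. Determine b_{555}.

We have b_0 = 1,  b_1 = 32,  b_2 = 35,  b_3 = 2,  b_4 = 21,  b_5 = 27,  b_6 = 4,  b_7 = 42,  b_8 = 11,  b_9 = 8,  b_{10} = 41,  b_{11} = 22,  b_{12} = 16,  b_{13} = 39,  b_{14} = 1.
The sequence repeats with period 14.
(555 - 0) mod 14 = 9, so b_{555} = b_9 = 8.

8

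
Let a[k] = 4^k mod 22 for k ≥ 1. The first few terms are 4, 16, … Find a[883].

20

a[1] = 4,  a[2] = 16,  a[3] = 20,  a[4] = 14,  a[5] = 12,  a[6] = 4.
The sequence repeats with period 5.
So a[883] = a[1 + ((883-1) mod 5)] = a[3] = 20.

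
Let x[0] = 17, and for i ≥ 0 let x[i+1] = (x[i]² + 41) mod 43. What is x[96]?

x[0] = 17, x[1] = 29, x[2] = 22, x[3] = 9, x[4] = 36, x[5] = 4, x[6] = 14, x[7] = 22.
Since x[7] = x[2] = 22, the sequence is eventually periodic: after a pre-period of length 2 it cycles with period 5.
For i ≥ 2, x[i] depends only on (i - 2) mod 5. (96 - 2) mod 5 = 4, so x[96] = x[6] = 14.

14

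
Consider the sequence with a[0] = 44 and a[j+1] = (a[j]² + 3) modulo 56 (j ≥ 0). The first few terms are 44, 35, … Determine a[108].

We have a[0] = 44; a[1] = 35; a[2] = 52; a[3] = 19; a[4] = 28; a[5] = 3; a[6] = 12; a[7] = 35.
Since a[7] = a[1] = 35, the sequence is eventually periodic: after a pre-period of length 1 it cycles with period 6.
For j ≥ 1, a[j] depends only on (j - 1) mod 6. (108 - 1) mod 6 = 5, so a[108] = a[6] = 12.

12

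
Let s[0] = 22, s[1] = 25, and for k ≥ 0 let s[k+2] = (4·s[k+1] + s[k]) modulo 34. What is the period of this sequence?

Listing terms: s[0] = 22, s[1] = 25, s[2] = 20, s[3] = 3, s[4] = 32, s[5] = 29, s[6] = 12, s[7] = 9, s[8] = 14, s[9] = 31, s[10] = 2, s[11] = 5, s[12] = 22, s[13] = 25.
Since (s[12], s[13]) = (s[0], s[1]) = (22, 25) (two consecutive terms determine the rest), the sequence is periodic with period 12.

12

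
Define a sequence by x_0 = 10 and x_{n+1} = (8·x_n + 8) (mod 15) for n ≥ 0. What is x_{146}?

x_0 = 10, x_1 = 13, x_2 = 7, x_3 = 4, x_4 = 10.
The sequence repeats with period 4.
(146 - 0) mod 4 = 2, so x_{146} = x_2 = 7.

7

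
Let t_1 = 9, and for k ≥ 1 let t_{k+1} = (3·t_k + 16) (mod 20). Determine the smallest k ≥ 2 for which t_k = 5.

3

Listing terms: t_1 = 9, t_2 = 3, t_3 = 5, t_4 = 11, t_5 = 9.
The sequence repeats with period 4.
The value 5 first appears (with k ≥ 2) at t_3.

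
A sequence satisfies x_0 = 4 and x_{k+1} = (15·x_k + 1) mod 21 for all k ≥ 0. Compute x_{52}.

We have x_0 = 4, x_1 = 19, x_2 = 13, x_3 = 7, x_4 = 1, x_5 = 16, x_6 = 10, x_7 = 4.
The sequence repeats with period 7.
So x_{52} = x_{0 + ((52-0) mod 7)} = x_3 = 7.

7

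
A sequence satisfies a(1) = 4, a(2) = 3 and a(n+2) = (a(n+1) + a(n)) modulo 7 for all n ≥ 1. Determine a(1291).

0

a(1) = 4, a(2) = 3, a(3) = 0, a(4) = 3, a(5) = 3, a(6) = 6, a(7) = 2, a(8) = 1, a(9) = 3, a(10) = 4, a(11) = 0, a(12) = 4, a(13) = 4, a(14) = 1, a(15) = 5, a(16) = 6, a(17) = 4, a(18) = 3.
The sequence repeats with period 16.
So a(1291) = a(1 + ((1291-1) mod 16)) = a(11) = 0.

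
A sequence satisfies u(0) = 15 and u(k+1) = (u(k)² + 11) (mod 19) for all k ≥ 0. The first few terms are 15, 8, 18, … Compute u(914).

Listing terms: u(0) = 15,  u(1) = 8,  u(2) = 18,  u(3) = 12,  u(4) = 3,  u(5) = 1,  u(6) = 12.
Since u(6) = u(3) = 12, the sequence is eventually periodic: after a pre-period of length 3 it cycles with period 3.
For k ≥ 3, u(k) depends only on (k - 3) mod 3. (914 - 3) mod 3 = 2, so u(914) = u(5) = 1.

1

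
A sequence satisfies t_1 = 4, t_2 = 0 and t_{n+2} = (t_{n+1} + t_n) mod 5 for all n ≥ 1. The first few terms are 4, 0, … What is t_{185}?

Listing terms: t_1 = 4, t_2 = 0, t_3 = 4, t_4 = 4, t_5 = 3, t_6 = 2, t_7 = 0, t_8 = 2, t_9 = 2, t_{10} = 4, t_{11} = 1, t_{12} = 0, t_{13} = 1, t_{14} = 1, t_{15} = 2, t_{16} = 3, t_{17} = 0, t_{18} = 3, t_{19} = 3, t_{20} = 1, t_{21} = 4, t_{22} = 0.
The sequence repeats with period 20.
(185 - 1) mod 20 = 4, so t_{185} = t_5 = 3.

3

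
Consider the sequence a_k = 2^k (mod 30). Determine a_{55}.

a_1 = 2,  a_2 = 4,  a_3 = 8,  a_4 = 16,  a_5 = 2.
The sequence repeats with period 4.
So a_{55} = a_{1 + ((55-1) mod 4)} = a_3 = 8.

8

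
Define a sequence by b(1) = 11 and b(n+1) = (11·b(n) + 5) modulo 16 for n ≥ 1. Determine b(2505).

b(1) = 11, b(2) = 14, b(3) = 15, b(4) = 10, b(5) = 3, b(6) = 6, b(7) = 7, b(8) = 2, b(9) = 11.
The sequence repeats with period 8.
So b(2505) = b(1 + ((2505-1) mod 8)) = b(1) = 11.

11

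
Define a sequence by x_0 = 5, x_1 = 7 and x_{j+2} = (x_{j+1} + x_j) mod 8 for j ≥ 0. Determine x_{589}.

Computing terms: x_0 = 5, x_1 = 7, x_2 = 4, x_3 = 3, x_4 = 7, x_5 = 2, x_6 = 1, x_7 = 3, x_8 = 4, x_9 = 7, x_{10} = 3, x_{11} = 2, x_{12} = 5, x_{13} = 7.
The sequence repeats with period 12.
So x_{589} = x_{0 + ((589-0) mod 12)} = x_1 = 7.

7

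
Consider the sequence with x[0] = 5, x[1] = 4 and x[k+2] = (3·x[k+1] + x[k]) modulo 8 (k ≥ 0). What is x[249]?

3

Computing terms: x[0] = 5, x[1] = 4, x[2] = 1, x[3] = 7, x[4] = 6, x[5] = 1, x[6] = 1, x[7] = 4, x[8] = 5, x[9] = 3, x[10] = 6, x[11] = 5, x[12] = 5, x[13] = 4.
Since (x[12], x[13]) = (x[0], x[1]) = (5, 4) (two consecutive terms determine the rest), the sequence is periodic with period 12.
So x[249] = x[0 + ((249-0) mod 12)] = x[9] = 3.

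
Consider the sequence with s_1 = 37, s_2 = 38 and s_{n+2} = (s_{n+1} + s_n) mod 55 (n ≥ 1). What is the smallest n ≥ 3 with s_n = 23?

s_1 = 37; s_2 = 38; s_3 = 20; s_4 = 3; s_5 = 23; s_6 = 26; s_7 = 49; s_8 = 20; s_9 = 14; s_{10} = 34; s_{11} = 48; s_{12} = 27; s_{13} = 20; s_{14} = 47; s_{15} = 12; s_{16} = 4; s_{17} = 16; s_{18} = 20; s_{19} = 36; s_{20} = 1; s_{21} = 37; s_{22} = 38.
The sequence repeats with period 20.
The value 23 first appears (with n ≥ 3) at s_5.

5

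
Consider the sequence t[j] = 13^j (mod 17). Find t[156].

1

Listing terms: t[1] = 13; t[2] = 16; t[3] = 4; t[4] = 1; t[5] = 13.
Since t[5] = t[1] = 13, the sequence is periodic with period 4.
So t[156] = t[1 + ((156-1) mod 4)] = t[4] = 1.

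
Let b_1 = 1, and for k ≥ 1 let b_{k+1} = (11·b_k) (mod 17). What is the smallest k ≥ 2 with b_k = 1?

b_1 = 1, b_2 = 11, b_3 = 2, b_4 = 5, b_5 = 4, b_6 = 10, b_7 = 8, b_8 = 3, b_9 = 16, b_{10} = 6, b_{11} = 15, b_{12} = 12, b_{13} = 13, b_{14} = 7, b_{15} = 9, b_{16} = 14, b_{17} = 1.
Since b_{17} = b_1 = 1, the sequence is periodic with period 16.
The value 1 next appears (with k ≥ 2) at b_{17}.

17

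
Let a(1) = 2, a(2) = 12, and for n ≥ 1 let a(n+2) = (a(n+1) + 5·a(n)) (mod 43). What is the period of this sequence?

42

Listing terms: a(1) = 2,  a(2) = 12,  a(3) = 22,  a(4) = 39,  a(5) = 20,  a(6) = 0,  a(7) = 14,  a(8) = 14,  a(9) = 41,  a(10) = 25,  a(11) = 15,  a(12) = 11,  a(13) = 0,  a(14) = 12,  a(15) = 12,  a(16) = 29,  a(17) = 3,  a(18) = 19,  a(19) = 34,  a(20) = 0,  a(21) = 41,  a(22) = 41,  a(23) = 31,  a(24) = 21,  a(25) = 4,  a(26) = 23,  a(27) = 0,  a(28) = 29,  a(29) = 29,  a(30) = 2,  a(31) = 18,  a(32) = 28,  a(33) = 32,  a(34) = 0,  a(35) = 31,  a(36) = 31,  a(37) = 14,  a(38) = 40,  a(39) = 24,  a(40) = 9,  a(41) = 0,  a(42) = 2,  a(43) = 2,  a(44) = 12.
Since (a(43), a(44)) = (a(1), a(2)) = (2, 12) (two consecutive terms determine the rest), the sequence is periodic with period 42.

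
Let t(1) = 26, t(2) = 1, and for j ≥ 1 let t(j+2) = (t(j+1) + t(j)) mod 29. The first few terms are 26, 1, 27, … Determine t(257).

Computing terms: t(1) = 26, t(2) = 1, t(3) = 27, t(4) = 28, t(5) = 26, t(6) = 25, t(7) = 22, t(8) = 18, t(9) = 11, t(10) = 0, t(11) = 11, t(12) = 11, t(13) = 22, t(14) = 4, t(15) = 26, t(16) = 1.
Since (t(15), t(16)) = (t(1), t(2)) = (26, 1) (two consecutive terms determine the rest), the sequence is periodic with period 14.
(257 - 1) mod 14 = 4, so t(257) = t(5) = 26.

26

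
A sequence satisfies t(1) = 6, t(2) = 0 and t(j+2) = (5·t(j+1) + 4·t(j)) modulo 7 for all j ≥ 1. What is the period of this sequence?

48

Computing terms: t(1) = 6,  t(2) = 0,  t(3) = 3,  t(4) = 1,  t(5) = 3,  t(6) = 5,  t(7) = 2,  t(8) = 2,  t(9) = 4,  t(10) = 0,  t(11) = 2,  t(12) = 3,  t(13) = 2,  t(14) = 1,  t(15) = 6,  t(16) = 6,  t(17) = 5,  t(18) = 0,  t(19) = 6,  t(20) = 2,  t(21) = 6,  t(22) = 3,  t(23) = 4,  t(24) = 4,  t(25) = 1,  t(26) = 0,  t(27) = 4,  t(28) = 6,  t(29) = 4,  t(30) = 2,  t(31) = 5,  t(32) = 5,  t(33) = 3,  t(34) = 0,  t(35) = 5,  t(36) = 4,  t(37) = 5,  t(38) = 6,  t(39) = 1,  t(40) = 1,  t(41) = 2,  t(42) = 0,  t(43) = 1,  t(44) = 5,  t(45) = 1,  t(46) = 4,  t(47) = 3,  t(48) = 3,  t(49) = 6,  t(50) = 0.
Since (t(49), t(50)) = (t(1), t(2)) = (6, 0) (two consecutive terms determine the rest), the sequence is periodic with period 48.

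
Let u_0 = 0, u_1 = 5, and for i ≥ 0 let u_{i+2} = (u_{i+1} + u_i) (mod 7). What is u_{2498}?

Computing terms: u_0 = 0,  u_1 = 5,  u_2 = 5,  u_3 = 3,  u_4 = 1,  u_5 = 4,  u_6 = 5,  u_7 = 2,  u_8 = 0,  u_9 = 2,  u_{10} = 2,  u_{11} = 4,  u_{12} = 6,  u_{13} = 3,  u_{14} = 2,  u_{15} = 5,  u_{16} = 0,  u_{17} = 5.
Since (u_{16}, u_{17}) = (u_0, u_1) = (0, 5) (two consecutive terms determine the rest), the sequence is periodic with period 16.
(2498 - 0) mod 16 = 2, so u_{2498} = u_2 = 5.

5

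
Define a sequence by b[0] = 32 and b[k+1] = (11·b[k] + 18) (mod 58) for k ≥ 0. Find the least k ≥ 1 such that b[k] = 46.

8

Listing terms: b[0] = 32; b[1] = 22; b[2] = 28; b[3] = 36; b[4] = 8; b[5] = 48; b[6] = 24; b[7] = 50; b[8] = 46; b[9] = 2; b[10] = 40; b[11] = 52; b[12] = 10; b[13] = 12; b[14] = 34; b[15] = 44; b[16] = 38; b[17] = 30; b[18] = 0; b[19] = 18; b[20] = 42; b[21] = 16; b[22] = 20; b[23] = 6; b[24] = 26; b[25] = 14; b[26] = 56; b[27] = 54; b[28] = 32.
The sequence repeats with period 28.
The value 46 first appears (with k ≥ 1) at b[8].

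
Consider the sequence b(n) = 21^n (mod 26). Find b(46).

25

Listing terms: b(0) = 1,  b(1) = 21,  b(2) = 25,  b(3) = 5,  b(4) = 1.
Since b(4) = b(0) = 1, the sequence is periodic with period 4.
So b(46) = b(0 + ((46-0) mod 4)) = b(2) = 25.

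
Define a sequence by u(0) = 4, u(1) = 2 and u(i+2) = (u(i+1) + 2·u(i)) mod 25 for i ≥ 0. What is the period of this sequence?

20

Computing terms: u(0) = 4,  u(1) = 2,  u(2) = 10,  u(3) = 14,  u(4) = 9,  u(5) = 12,  u(6) = 5,  u(7) = 4,  u(8) = 14,  u(9) = 22,  u(10) = 0,  u(11) = 19,  u(12) = 19,  u(13) = 7,  u(14) = 20,  u(15) = 9,  u(16) = 24,  u(17) = 17,  u(18) = 15,  u(19) = 24,  u(20) = 4,  u(21) = 2.
Since (u(20), u(21)) = (u(0), u(1)) = (4, 2) (two consecutive terms determine the rest), the sequence is periodic with period 20.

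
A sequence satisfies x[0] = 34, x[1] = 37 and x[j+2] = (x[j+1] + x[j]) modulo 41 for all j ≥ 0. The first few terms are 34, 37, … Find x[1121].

37

x[0] = 34; x[1] = 37; x[2] = 30; x[3] = 26; x[4] = 15; x[5] = 0; x[6] = 15; x[7] = 15; x[8] = 30; x[9] = 4; x[10] = 34; x[11] = 38; x[12] = 31; x[13] = 28; x[14] = 18; x[15] = 5; x[16] = 23; x[17] = 28; x[18] = 10; x[19] = 38; x[20] = 7; x[21] = 4; x[22] = 11; x[23] = 15; x[24] = 26; x[25] = 0; x[26] = 26; x[27] = 26; x[28] = 11; x[29] = 37; x[30] = 7; x[31] = 3; x[32] = 10; x[33] = 13; x[34] = 23; x[35] = 36; x[36] = 18; x[37] = 13; x[38] = 31; x[39] = 3; x[40] = 34; x[41] = 37.
Since (x[40], x[41]) = (x[0], x[1]) = (34, 37) (two consecutive terms determine the rest), the sequence is periodic with period 40.
(1121 - 0) mod 40 = 1, so x[1121] = x[1] = 37.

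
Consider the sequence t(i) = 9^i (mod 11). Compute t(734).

5

Listing terms: t(0) = 1; t(1) = 9; t(2) = 4; t(3) = 3; t(4) = 5; t(5) = 1.
Since t(5) = t(0) = 1, the sequence is periodic with period 5.
So t(734) = t(0 + ((734-0) mod 5)) = t(4) = 5.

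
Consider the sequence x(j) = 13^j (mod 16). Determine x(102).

x(1) = 13,  x(2) = 9,  x(3) = 5,  x(4) = 1,  x(5) = 13.
The sequence repeats with period 4.
(102 - 1) mod 4 = 1, so x(102) = x(2) = 9.

9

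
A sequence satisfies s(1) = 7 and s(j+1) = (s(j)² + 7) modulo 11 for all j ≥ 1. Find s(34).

We have s(1) = 7,  s(2) = 1,  s(3) = 8,  s(4) = 5,  s(5) = 10,  s(6) = 8.
Since s(6) = s(3) = 8, the sequence is eventually periodic: after a pre-period of length 2 it cycles with period 3.
For j ≥ 3, s(j) depends only on (j - 3) mod 3. (34 - 3) mod 3 = 1, so s(34) = s(4) = 5.

5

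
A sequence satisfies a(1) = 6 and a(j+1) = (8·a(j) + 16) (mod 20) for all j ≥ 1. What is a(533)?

a(1) = 6,  a(2) = 4,  a(3) = 8,  a(4) = 0,  a(5) = 16,  a(6) = 4.
Since a(6) = a(2) = 4, the sequence is eventually periodic: after a pre-period of length 1 it cycles with period 4.
For j ≥ 2, a(j) depends only on (j - 2) mod 4. (533 - 2) mod 4 = 3, so a(533) = a(5) = 16.

16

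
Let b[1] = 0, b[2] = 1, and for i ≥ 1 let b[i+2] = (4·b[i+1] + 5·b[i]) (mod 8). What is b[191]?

We have b[1] = 0, b[2] = 1, b[3] = 4, b[4] = 5, b[5] = 0, b[6] = 1.
Since (b[5], b[6]) = (b[1], b[2]) = (0, 1) (two consecutive terms determine the rest), the sequence is periodic with period 4.
So b[191] = b[1 + ((191-1) mod 4)] = b[3] = 4.

4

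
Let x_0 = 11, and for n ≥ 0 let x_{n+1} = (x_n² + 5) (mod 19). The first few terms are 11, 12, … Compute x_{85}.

12

x_0 = 11, x_1 = 12, x_2 = 16, x_3 = 14, x_4 = 11.
The sequence repeats with period 4.
So x_{85} = x_{0 + ((85-0) mod 4)} = x_1 = 12.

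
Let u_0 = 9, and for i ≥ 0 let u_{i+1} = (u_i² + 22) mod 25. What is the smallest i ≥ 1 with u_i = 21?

We have u_0 = 9; u_1 = 3; u_2 = 6; u_3 = 8; u_4 = 11; u_5 = 18; u_6 = 21; u_7 = 13; u_8 = 16; u_9 = 3.
Since u_9 = u_1 = 3, the sequence is eventually periodic: after a pre-period of length 1 it cycles with period 8.
The value 21 first appears (with i ≥ 1) at u_6.

6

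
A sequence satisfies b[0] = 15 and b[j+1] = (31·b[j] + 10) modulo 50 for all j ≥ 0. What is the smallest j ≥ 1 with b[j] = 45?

We have b[0] = 15,  b[1] = 25,  b[2] = 35,  b[3] = 45,  b[4] = 5,  b[5] = 15.
Since b[5] = b[0] = 15, the sequence is periodic with period 5.
The value 45 first appears (with j ≥ 1) at b[3].

3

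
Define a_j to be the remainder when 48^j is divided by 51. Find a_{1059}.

Listing terms: a_0 = 1,  a_1 = 48,  a_2 = 9,  a_3 = 24,  a_4 = 30,  a_5 = 12,  a_6 = 15,  a_7 = 6,  a_8 = 33,  a_9 = 3,  a_{10} = 42,  a_{11} = 27,  a_{12} = 21,  a_{13} = 39,  a_{14} = 36,  a_{15} = 45,  a_{16} = 18,  a_{17} = 48.
Since a_{17} = a_1 = 48, the sequence is eventually periodic: after a pre-period of length 1 it cycles with period 16.
For j ≥ 1, a_j depends only on (j - 1) mod 16. (1059 - 1) mod 16 = 2, so a_{1059} = a_3 = 24.

24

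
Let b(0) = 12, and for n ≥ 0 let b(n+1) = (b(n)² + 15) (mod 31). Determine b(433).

4

Computing terms: b(0) = 12; b(1) = 4; b(2) = 0; b(3) = 15; b(4) = 23; b(5) = 17; b(6) = 25; b(7) = 20; b(8) = 12.
Since b(8) = b(0) = 12, the sequence is periodic with period 8.
So b(433) = b(0 + ((433-0) mod 8)) = b(1) = 4.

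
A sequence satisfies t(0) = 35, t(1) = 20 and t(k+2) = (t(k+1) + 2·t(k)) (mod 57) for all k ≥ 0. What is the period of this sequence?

18

t(0) = 35; t(1) = 20; t(2) = 33; t(3) = 16; t(4) = 25; t(5) = 0; t(6) = 50; t(7) = 50; t(8) = 36; t(9) = 22; t(10) = 37; t(11) = 24; t(12) = 41; t(13) = 32; t(14) = 0; t(15) = 7; t(16) = 7; t(17) = 21; t(18) = 35; t(19) = 20.
Since (t(18), t(19)) = (t(0), t(1)) = (35, 20) (two consecutive terms determine the rest), the sequence is periodic with period 18.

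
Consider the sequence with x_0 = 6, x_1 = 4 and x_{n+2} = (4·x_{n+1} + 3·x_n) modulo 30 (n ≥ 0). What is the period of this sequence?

We have x_0 = 6,  x_1 = 4,  x_2 = 4,  x_3 = 28,  x_4 = 4,  x_5 = 10,  x_6 = 22,  x_7 = 28,  x_8 = 28,  x_9 = 16,  x_{10} = 28,  x_{11} = 10,  x_{12} = 4,  x_{13} = 16,  x_{14} = 16,  x_{15} = 22,  x_{16} = 16,  x_{17} = 10,  x_{18} = 28,  x_{19} = 22,  x_{20} = 22,  x_{21} = 4,  x_{22} = 22,  x_{23} = 10,  x_{24} = 16,  x_{25} = 4,  x_{26} = 4.
Since (x_{25}, x_{26}) = (x_1, x_2) = (4, 4) (two consecutive terms determine the rest), the sequence is eventually periodic: after a pre-period of length 1 it cycles with period 24.

24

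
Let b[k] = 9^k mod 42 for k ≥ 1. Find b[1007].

b[1] = 9,  b[2] = 39,  b[3] = 15,  b[4] = 9.
Since b[4] = b[1] = 9, the sequence is periodic with period 3.
So b[1007] = b[1 + ((1007-1) mod 3)] = b[2] = 39.

39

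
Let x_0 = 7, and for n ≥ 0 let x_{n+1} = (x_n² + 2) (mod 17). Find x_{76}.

Computing terms: x_0 = 7; x_1 = 0; x_2 = 2; x_3 = 6; x_4 = 4; x_5 = 1; x_6 = 3; x_7 = 11; x_8 = 4.
Since x_8 = x_4 = 4, the sequence is eventually periodic: after a pre-period of length 4 it cycles with period 4.
For n ≥ 4, x_n depends only on (n - 4) mod 4. (76 - 4) mod 4 = 0, so x_{76} = x_4 = 4.

4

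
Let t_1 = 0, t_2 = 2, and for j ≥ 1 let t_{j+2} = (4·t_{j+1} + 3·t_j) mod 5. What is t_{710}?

3

Listing terms: t_1 = 0,  t_2 = 2,  t_3 = 3,  t_4 = 3,  t_5 = 1,  t_6 = 3,  t_7 = 0,  t_8 = 4,  t_9 = 1,  t_{10} = 1,  t_{11} = 2,  t_{12} = 1,  t_{13} = 0,  t_{14} = 3,  t_{15} = 2,  t_{16} = 2,  t_{17} = 4,  t_{18} = 2,  t_{19} = 0,  t_{20} = 1,  t_{21} = 4,  t_{22} = 4,  t_{23} = 3,  t_{24} = 4,  t_{25} = 0,  t_{26} = 2.
Since (t_{25}, t_{26}) = (t_1, t_2) = (0, 2) (two consecutive terms determine the rest), the sequence is periodic with period 24.
(710 - 1) mod 24 = 13, so t_{710} = t_{14} = 3.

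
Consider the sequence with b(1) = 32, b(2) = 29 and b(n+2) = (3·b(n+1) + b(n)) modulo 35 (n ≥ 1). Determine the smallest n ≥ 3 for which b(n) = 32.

13

Computing terms: b(1) = 32; b(2) = 29; b(3) = 14; b(4) = 1; b(5) = 17; b(6) = 17; b(7) = 33; b(8) = 11; b(9) = 31; b(10) = 34; b(11) = 28; b(12) = 13; b(13) = 32; b(14) = 4; b(15) = 9; b(16) = 31; b(17) = 32; b(18) = 22; b(19) = 28; b(20) = 1; b(21) = 31; b(22) = 24; b(23) = 33; b(24) = 18; b(25) = 17; b(26) = 34; b(27) = 14; b(28) = 6; b(29) = 32; b(30) = 32; b(31) = 23; b(32) = 31; b(33) = 11; b(34) = 29; b(35) = 28; b(36) = 8; b(37) = 17; b(38) = 24; b(39) = 19; b(40) = 11; b(41) = 17; b(42) = 27; b(43) = 28; b(44) = 6; b(45) = 11; b(46) = 4; b(47) = 23; b(48) = 3; b(49) = 32; b(50) = 29.
Since (b(49), b(50)) = (b(1), b(2)) = (32, 29) (two consecutive terms determine the rest), the sequence is periodic with period 48.
The value 32 first appears (with n ≥ 3) at b(13).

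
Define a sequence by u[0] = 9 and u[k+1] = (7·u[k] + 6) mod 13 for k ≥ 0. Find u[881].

Computing terms: u[0] = 9,  u[1] = 4,  u[2] = 8,  u[3] = 10,  u[4] = 11,  u[5] = 5,  u[6] = 2,  u[7] = 7,  u[8] = 3,  u[9] = 1,  u[10] = 0,  u[11] = 6,  u[12] = 9.
Since u[12] = u[0] = 9, the sequence is periodic with period 12.
So u[881] = u[0 + ((881-0) mod 12)] = u[5] = 5.

5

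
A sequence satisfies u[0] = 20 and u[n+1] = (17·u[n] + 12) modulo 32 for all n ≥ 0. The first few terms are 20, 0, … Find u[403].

Computing terms: u[0] = 20, u[1] = 0, u[2] = 12, u[3] = 24, u[4] = 4, u[5] = 16, u[6] = 28, u[7] = 8, u[8] = 20.
Since u[8] = u[0] = 20, the sequence is periodic with period 8.
So u[403] = u[0 + ((403-0) mod 8)] = u[3] = 24.

24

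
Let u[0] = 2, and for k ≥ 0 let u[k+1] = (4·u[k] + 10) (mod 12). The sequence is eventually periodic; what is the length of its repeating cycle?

3

Listing terms: u[0] = 2,  u[1] = 6,  u[2] = 10,  u[3] = 2.
The sequence repeats with period 3.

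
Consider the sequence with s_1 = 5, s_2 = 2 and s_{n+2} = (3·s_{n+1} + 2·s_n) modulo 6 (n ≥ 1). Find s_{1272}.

4

We have s_1 = 5; s_2 = 2; s_3 = 4; s_4 = 4; s_5 = 2; s_6 = 2; s_7 = 4.
Since (s_6, s_7) = (s_2, s_3) = (2, 4) (two consecutive terms determine the rest), the sequence is eventually periodic: after a pre-period of length 1 it cycles with period 4.
For n ≥ 2, s_n depends only on (n - 2) mod 4. (1272 - 2) mod 4 = 2, so s_{1272} = s_4 = 4.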